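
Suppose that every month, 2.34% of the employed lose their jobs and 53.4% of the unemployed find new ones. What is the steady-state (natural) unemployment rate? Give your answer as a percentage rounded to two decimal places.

Steady-state unemployment rate ≈ 4.20%.

At steady state the flows balance: s·E = f·U, so U/(E+U) = s/(s+f).
u* = 2.34 / (2.34 + 53.4) = 2.34 / 55.74 = 4.20%.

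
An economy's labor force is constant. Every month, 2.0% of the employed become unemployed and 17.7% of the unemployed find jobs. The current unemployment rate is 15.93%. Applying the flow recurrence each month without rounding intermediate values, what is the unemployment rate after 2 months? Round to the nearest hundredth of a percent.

Unemployment rate after two months ≈ 13.88%.

With a fixed labor force, u_{t+1} = u_t + s·(1−u_t) − f·u_t = u_t·(1−s−f) + s.
Here 1−s−f = 0.803 and s = 0.020.
u_1 = 0.159300 × 0.803 + 0.020 = 0.147918.
u_2 = 0.147918 × 0.803 + 0.020 = 0.138778.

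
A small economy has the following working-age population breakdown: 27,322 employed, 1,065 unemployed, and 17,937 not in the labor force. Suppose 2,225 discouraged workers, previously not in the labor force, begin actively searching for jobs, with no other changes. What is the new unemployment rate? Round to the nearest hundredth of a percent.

Initially, labor force = 27,322 + 1,065 = 28,387, so u = 1,065/28,387 = 3.75%.
After the change, unemployed and labor force both rise by 2,225 → E = 27,322, U = 3,290, labor force = 30,612.
New unemployment rate = 3,290 / 30,612 = 10.75%.

New unemployment rate ≈ 10.75%.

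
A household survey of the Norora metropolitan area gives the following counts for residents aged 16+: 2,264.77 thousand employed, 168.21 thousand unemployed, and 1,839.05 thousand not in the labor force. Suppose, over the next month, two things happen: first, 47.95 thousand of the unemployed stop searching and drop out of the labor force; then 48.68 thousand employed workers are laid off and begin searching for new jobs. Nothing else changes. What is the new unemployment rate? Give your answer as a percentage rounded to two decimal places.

New unemployment rate ≈ 7.08%.

Initially, labor force = 2,264.77 + 168.21 = 2,432.98 thousand, so u = 168.21/2,432.98 = 6.91%.
After the first change, unemployed and labor force both fall by 47.95 → E = 2,264.77, U = 120.26, labor force = 2,385.03 thousand.
After the second change, employed falls and unemployed rises by 48.68; labor force unchanged → E = 2,216.09, U = 168.94, labor force = 2,385.03 thousand.
New unemployment rate = 168.94 / 2,385.03 = 7.08%.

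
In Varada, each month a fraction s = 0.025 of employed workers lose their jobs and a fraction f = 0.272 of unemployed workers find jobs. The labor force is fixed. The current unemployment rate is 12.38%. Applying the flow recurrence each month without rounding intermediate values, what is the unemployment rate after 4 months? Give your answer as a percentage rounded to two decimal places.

Unemployment rate after four months ≈ 9.39%.

With a fixed labor force, u_{t+1} = u_t + s·(1−u_t) − f·u_t = u_t·(1−s−f) + s.
Here 1−s−f = 0.703 and s = 0.025.
u_1 = 0.123800 × 0.703 + 0.025 = 0.112031.
u_2 = 0.112031 × 0.703 + 0.025 = 0.103758.
u_3 = 0.103758 × 0.703 + 0.025 = 0.097942.
u_4 = 0.097942 × 0.703 + 0.025 = 0.093853.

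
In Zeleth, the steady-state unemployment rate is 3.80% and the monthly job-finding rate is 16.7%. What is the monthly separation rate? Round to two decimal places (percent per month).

Separation rate ≈ 0.66% per month.

From u* = s/(s+f): s = u·f/(1−u).
s = 0.0380 × 16.7 / (1 − 0.0380) = 0.6346 / 0.9620 ≈ 0.66% per month.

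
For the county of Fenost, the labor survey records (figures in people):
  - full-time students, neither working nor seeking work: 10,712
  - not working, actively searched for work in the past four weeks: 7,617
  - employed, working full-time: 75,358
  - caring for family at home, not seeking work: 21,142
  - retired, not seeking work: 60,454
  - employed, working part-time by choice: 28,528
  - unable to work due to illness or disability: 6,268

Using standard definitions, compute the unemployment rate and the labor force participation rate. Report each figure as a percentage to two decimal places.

Unemployment rate ≈ 6.83%; labor force participation rate ≈ 53.08%.

Employed = 75,358 + 28,528 = 103,886.
Unemployed = 7,617.
Labor force = 103,886 + 7,617 = 111,503.
Not in labor force = 10,712 + 21,142 + 60,454 + 6,268 = 98,576 (those not working and not actively searching are outside the labor force).
Civilian working-age population = 111,503 + 98,576 = 210,079.
Unemployment rate = 7,617 / 111,503 = 6.83%.
Labor force participation rate = 111,503 / 210,079 = 53.08%.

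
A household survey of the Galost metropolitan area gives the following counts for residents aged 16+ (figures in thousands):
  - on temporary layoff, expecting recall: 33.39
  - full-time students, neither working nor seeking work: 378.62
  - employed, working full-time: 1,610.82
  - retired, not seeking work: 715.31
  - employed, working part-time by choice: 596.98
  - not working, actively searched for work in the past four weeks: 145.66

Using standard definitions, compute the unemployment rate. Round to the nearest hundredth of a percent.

Employed = 1,610.82 + 596.98 = 2,207.80 thousand.
Unemployed = 33.39 + 145.66 = 179.05 thousand (jobless and actively searching, or on temporary layoff).
Labor force = 2,207.80 + 179.05 = 2,386.85 thousand.
Unemployment rate = 179.05 / 2,386.85 = 7.50%.

Unemployment rate ≈ 7.50%.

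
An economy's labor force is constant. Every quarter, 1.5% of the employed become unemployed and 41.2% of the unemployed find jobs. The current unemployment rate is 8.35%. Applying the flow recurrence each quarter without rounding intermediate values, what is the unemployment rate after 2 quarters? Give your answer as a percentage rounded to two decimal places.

Unemployment rate after two quarters ≈ 5.10%.

With a fixed labor force, u_{t+1} = u_t + s·(1−u_t) − f·u_t = u_t·(1−s−f) + s.
Here 1−s−f = 0.573 and s = 0.015.
u_1 = 0.083500 × 0.573 + 0.015 = 0.062845.
u_2 = 0.062845 × 0.573 + 0.015 = 0.051010.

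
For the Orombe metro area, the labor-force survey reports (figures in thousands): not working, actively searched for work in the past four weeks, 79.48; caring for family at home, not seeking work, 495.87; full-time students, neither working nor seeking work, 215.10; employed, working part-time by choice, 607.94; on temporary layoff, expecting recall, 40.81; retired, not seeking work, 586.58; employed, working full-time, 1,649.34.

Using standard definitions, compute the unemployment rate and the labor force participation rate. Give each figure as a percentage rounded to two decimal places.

Employed = 607.94 + 1,649.34 = 2,257.28 thousand.
Unemployed = 79.48 + 40.81 = 120.29 thousand (jobless and actively searching, or on temporary layoff).
Labor force = 2,257.28 + 120.29 = 2,377.57 thousand.
Not in labor force = 495.87 + 215.10 + 586.58 = 1,297.55 thousand (those not working and not actively searching are outside the labor force).
Civilian working-age population = 2,377.57 + 1,297.55 = 3,675.12 thousand.
Unemployment rate = 120.29 / 2,377.57 = 5.06%.
Labor force participation rate = 2,377.57 / 3,675.12 = 64.69%.

Unemployment rate ≈ 5.06%; labor force participation rate ≈ 64.69%.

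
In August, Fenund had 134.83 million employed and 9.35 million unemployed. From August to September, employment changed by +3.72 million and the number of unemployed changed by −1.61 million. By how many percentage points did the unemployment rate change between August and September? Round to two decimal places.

The unemployment rate changed by −1.19 percentage points.

August: labor force = 134.83 + 9.35 = 144.18; u = 9.35/144.18 = 6.48%.
September: labor force = 138.55 + 7.74 = 146.29; u = 7.74/146.29 = 5.29%.
Change = 5.29% − 6.48% = −1.19 pp.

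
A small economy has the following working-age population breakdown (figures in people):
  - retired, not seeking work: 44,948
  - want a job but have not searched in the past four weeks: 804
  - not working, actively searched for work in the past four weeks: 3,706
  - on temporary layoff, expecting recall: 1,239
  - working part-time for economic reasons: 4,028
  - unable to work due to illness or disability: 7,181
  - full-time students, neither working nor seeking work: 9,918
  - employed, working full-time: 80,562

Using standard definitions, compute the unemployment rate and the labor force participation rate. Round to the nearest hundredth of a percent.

Unemployment rate ≈ 5.52%; labor force participation rate ≈ 58.76%.

Employed = 4,028 + 80,562 = 84,590 (anyone who worked, including part-time for economic reasons, counts as employed).
Unemployed = 3,706 + 1,239 = 4,945 (jobless and actively searching, or on temporary layoff).
Labor force = 84,590 + 4,945 = 89,535.
Not in labor force = 44,948 + 804 + 7,181 + 9,918 = 62,851 (those not working and not actively searching are outside the labor force — including those who want a job but have given up searching).
Civilian working-age population = 89,535 + 62,851 = 152,386.
Unemployment rate = 4,945 / 89,535 = 5.52%.
Labor force participation rate = 89,535 / 152,386 = 58.76%.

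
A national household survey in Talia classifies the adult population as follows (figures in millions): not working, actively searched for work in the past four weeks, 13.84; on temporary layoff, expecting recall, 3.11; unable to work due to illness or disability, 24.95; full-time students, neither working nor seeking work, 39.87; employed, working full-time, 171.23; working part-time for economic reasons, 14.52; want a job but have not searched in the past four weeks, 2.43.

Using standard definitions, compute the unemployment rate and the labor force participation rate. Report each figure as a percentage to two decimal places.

Employed = 171.23 + 14.52 = 185.75 million (anyone who worked, including part-time for economic reasons, counts as employed).
Unemployed = 13.84 + 3.11 = 16.95 million (jobless and actively searching, or on temporary layoff).
Labor force = 185.75 + 16.95 = 202.70 million.
Not in labor force = 24.95 + 39.87 + 2.43 = 67.25 million (those not working and not actively searching are outside the labor force — including those who want a job but have given up searching).
Civilian working-age population = 202.70 + 67.25 = 269.95 million.
Unemployment rate = 16.95 / 202.70 = 8.36%.
Labor force participation rate = 202.70 / 269.95 = 75.09%.

Unemployment rate ≈ 8.36%; labor force participation rate ≈ 75.09%.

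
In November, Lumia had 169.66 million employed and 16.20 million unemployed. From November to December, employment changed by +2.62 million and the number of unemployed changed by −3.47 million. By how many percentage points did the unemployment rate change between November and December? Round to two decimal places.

The unemployment rate changed by −1.84 percentage points.

November: labor force = 169.66 + 16.20 = 185.86; u = 16.20/185.86 = 8.72%.
December: labor force = 172.28 + 12.73 = 185.01; u = 12.73/185.01 = 6.88%.
Change = 6.88% − 8.72% = −1.84 pp.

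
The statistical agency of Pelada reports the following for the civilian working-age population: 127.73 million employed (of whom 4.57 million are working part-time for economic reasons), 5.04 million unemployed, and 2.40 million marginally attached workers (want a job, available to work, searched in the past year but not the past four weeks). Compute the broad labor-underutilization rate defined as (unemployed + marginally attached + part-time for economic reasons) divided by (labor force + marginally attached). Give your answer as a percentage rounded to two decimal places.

Labor force = 127.73 + 5.04 = 132.77 million.
Numerator = 5.04 + 2.40 + 4.57 = 12.01 million.
Denominator = 132.77 + 2.40 = 135.17 million.
Broad rate = 12.01 / 135.17 = 8.89%.

Broad underutilization rate ≈ 8.89%.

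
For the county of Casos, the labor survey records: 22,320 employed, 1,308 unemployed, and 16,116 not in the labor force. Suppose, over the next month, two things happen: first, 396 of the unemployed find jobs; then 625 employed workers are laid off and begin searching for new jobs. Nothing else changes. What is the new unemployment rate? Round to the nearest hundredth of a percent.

Initially, labor force = 22,320 + 1,308 = 23,628, so u = 1,308/23,628 = 5.54%.
After the first change, unemployed falls and employed rises by 396; labor force unchanged → E = 22,716, U = 912, labor force = 23,628.
After the second change, employed falls and unemployed rises by 625; labor force unchanged → E = 22,091, U = 1,537, labor force = 23,628.
New unemployment rate = 1,537 / 23,628 = 6.50%.

New unemployment rate ≈ 6.50%.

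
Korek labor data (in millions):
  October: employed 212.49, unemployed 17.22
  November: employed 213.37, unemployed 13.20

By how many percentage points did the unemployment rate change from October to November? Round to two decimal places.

The unemployment rate changed by −1.67 percentage points.

October: labor force = 212.49 + 17.22 = 229.71; u = 17.22/229.71 = 7.50%.
November: labor force = 213.37 + 13.20 = 226.57; u = 13.20/226.57 = 5.83%.
Change = 5.83% − 7.50% = −1.67 pp.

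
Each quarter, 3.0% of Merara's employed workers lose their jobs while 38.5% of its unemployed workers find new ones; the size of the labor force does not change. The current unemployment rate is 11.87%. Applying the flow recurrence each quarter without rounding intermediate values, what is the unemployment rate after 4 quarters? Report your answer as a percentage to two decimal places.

With a fixed labor force, u_{t+1} = u_t + s·(1−u_t) − f·u_t = u_t·(1−s−f) + s.
Here 1−s−f = 0.585 and s = 0.030.
u_1 = 0.118700 × 0.585 + 0.030 = 0.099440.
u_2 = 0.099440 × 0.585 + 0.030 = 0.088172.
u_3 = 0.088172 × 0.585 + 0.030 = 0.081581.
u_4 = 0.081581 × 0.585 + 0.030 = 0.077725.

Unemployment rate after four quarters ≈ 7.77%.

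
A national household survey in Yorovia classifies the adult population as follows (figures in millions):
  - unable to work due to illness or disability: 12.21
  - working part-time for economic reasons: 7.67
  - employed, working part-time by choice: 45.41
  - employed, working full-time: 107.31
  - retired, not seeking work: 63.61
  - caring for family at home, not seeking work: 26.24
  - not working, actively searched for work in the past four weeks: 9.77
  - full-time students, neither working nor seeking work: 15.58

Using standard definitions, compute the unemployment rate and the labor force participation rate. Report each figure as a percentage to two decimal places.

Employed = 7.67 + 45.41 + 107.31 = 160.39 million (anyone who worked, including part-time for economic reasons, counts as employed).
Unemployed = 9.77 million.
Labor force = 160.39 + 9.77 = 170.16 million.
Not in labor force = 12.21 + 63.61 + 26.24 + 15.58 = 117.64 million (those not working and not actively searching are outside the labor force).
Civilian working-age population = 170.16 + 117.64 = 287.80 million.
Unemployment rate = 9.77 / 170.16 = 5.74%.
Labor force participation rate = 170.16 / 287.80 = 59.12%.

Unemployment rate ≈ 5.74%; labor force participation rate ≈ 59.12%.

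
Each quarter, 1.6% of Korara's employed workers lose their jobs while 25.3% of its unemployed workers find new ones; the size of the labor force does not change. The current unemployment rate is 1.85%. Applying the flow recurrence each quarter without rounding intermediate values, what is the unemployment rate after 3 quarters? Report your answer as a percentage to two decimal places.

With a fixed labor force, u_{t+1} = u_t + s·(1−u_t) − f·u_t = u_t·(1−s−f) + s.
Here 1−s−f = 0.731 and s = 0.016.
u_1 = 0.018500 × 0.731 + 0.016 = 0.029524.
u_2 = 0.029524 × 0.731 + 0.016 = 0.037582.
u_3 = 0.037582 × 0.731 + 0.016 = 0.043472.

Unemployment rate after three quarters ≈ 4.35%.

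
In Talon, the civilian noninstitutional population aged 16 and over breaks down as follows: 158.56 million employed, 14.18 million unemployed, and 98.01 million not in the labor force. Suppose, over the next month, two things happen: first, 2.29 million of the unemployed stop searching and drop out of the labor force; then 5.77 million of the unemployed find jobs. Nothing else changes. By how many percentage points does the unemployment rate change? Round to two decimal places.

Initially, labor force = 158.56 + 14.18 = 172.74 million, so u = 14.18/172.74 = 8.21%.
After the first change, unemployed and labor force both fall by 2.29 → E = 158.56, U = 11.89, labor force = 170.45 million.
After the second change, unemployed falls and employed rises by 5.77; labor force unchanged → E = 164.33, U = 6.12, labor force = 170.45 million.
New unemployment rate = 6.12 / 170.45 = 3.59%.
Change = 3.59% − 8.21% = −4.62 percentage points.

The unemployment rate changes by −4.62 percentage points.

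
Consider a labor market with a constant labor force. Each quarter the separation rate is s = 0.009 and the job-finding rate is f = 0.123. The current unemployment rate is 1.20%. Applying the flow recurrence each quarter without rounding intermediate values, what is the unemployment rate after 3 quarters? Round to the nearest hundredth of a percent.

Unemployment rate after three quarters ≈ 3.14%.

With a fixed labor force, u_{t+1} = u_t + s·(1−u_t) − f·u_t = u_t·(1−s−f) + s.
Here 1−s−f = 0.868 and s = 0.009.
u_1 = 0.012000 × 0.868 + 0.009 = 0.019416.
u_2 = 0.019416 × 0.868 + 0.009 = 0.025853.
u_3 = 0.025853 × 0.868 + 0.009 = 0.031440.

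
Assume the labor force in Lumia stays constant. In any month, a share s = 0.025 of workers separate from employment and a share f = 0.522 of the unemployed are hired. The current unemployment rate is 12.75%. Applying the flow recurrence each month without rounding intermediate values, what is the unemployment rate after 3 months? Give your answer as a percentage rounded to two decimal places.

With a fixed labor force, u_{t+1} = u_t + s·(1−u_t) − f·u_t = u_t·(1−s−f) + s.
Here 1−s−f = 0.453 and s = 0.025.
u_1 = 0.127500 × 0.453 + 0.025 = 0.082758.
u_2 = 0.082758 × 0.453 + 0.025 = 0.062489.
u_3 = 0.062489 × 0.453 + 0.025 = 0.053308.

Unemployment rate after three months ≈ 5.33%.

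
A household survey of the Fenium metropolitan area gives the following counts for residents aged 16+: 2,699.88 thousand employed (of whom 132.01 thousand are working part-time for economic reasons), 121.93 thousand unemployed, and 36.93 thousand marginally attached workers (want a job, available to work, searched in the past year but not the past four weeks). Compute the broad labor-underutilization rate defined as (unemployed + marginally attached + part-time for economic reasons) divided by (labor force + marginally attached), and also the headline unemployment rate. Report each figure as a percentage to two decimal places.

Labor force = 2,699.88 + 121.93 = 2,821.81 thousand.
Numerator = 121.93 + 36.93 + 132.01 = 290.87 thousand.
Denominator = 2,821.81 + 36.93 = 2,858.74 thousand.
Broad rate = 290.87 / 2,858.74 = 10.17%.
Headline unemployment rate = 121.93 / 2,821.81 = 4.32%.

Broad underutilization rate ≈ 10.17%; headline unemployment rate ≈ 4.32%.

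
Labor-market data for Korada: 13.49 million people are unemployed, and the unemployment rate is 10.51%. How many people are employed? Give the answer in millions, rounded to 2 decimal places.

Labor force = U / u = 13.49 / 0.1051 ≈ 128.35 million.
Employed = labor force − unemployed = 128.35 − 13.49 = 114.86 million.

About 114.86 million are employed.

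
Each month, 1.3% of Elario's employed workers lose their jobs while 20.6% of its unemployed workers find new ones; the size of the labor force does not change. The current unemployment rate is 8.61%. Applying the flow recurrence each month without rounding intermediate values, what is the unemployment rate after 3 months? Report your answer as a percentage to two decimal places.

Unemployment rate after three months ≈ 7.21%.

With a fixed labor force, u_{t+1} = u_t + s·(1−u_t) − f·u_t = u_t·(1−s−f) + s.
Here 1−s−f = 0.781 and s = 0.013.
u_1 = 0.086100 × 0.781 + 0.013 = 0.080244.
u_2 = 0.080244 × 0.781 + 0.013 = 0.075671.
u_3 = 0.075671 × 0.781 + 0.013 = 0.072099.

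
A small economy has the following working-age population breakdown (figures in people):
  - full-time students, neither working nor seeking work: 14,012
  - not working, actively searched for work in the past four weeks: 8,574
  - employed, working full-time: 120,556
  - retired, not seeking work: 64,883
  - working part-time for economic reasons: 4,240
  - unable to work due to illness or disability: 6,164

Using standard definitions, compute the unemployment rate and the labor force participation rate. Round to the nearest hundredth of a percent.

Employed = 120,556 + 4,240 = 124,796 (anyone who worked, including part-time for economic reasons, counts as employed).
Unemployed = 8,574.
Labor force = 124,796 + 8,574 = 133,370.
Not in labor force = 14,012 + 64,883 + 6,164 = 85,059 (those not working and not actively searching are outside the labor force).
Civilian working-age population = 133,370 + 85,059 = 218,429.
Unemployment rate = 8,574 / 133,370 = 6.43%.
Labor force participation rate = 133,370 / 218,429 = 61.06%.

Unemployment rate ≈ 6.43%; labor force participation rate ≈ 61.06%.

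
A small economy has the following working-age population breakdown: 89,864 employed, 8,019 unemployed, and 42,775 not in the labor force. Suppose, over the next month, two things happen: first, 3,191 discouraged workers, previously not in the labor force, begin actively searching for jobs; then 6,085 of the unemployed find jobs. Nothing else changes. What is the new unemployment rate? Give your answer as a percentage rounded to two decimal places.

Initially, labor force = 89,864 + 8,019 = 97,883, so u = 8,019/97,883 = 8.19%.
After the first change, unemployed and labor force both rise by 3,191 → E = 89,864, U = 11,210, labor force = 101,074.
After the second change, unemployed falls and employed rises by 6,085; labor force unchanged → E = 95,949, U = 5,125, labor force = 101,074.
New unemployment rate = 5,125 / 101,074 = 5.07%.

New unemployment rate ≈ 5.07%.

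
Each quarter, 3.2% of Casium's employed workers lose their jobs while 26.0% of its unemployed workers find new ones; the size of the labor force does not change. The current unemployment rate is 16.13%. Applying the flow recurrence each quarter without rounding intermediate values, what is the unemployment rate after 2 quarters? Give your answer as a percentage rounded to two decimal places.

Unemployment rate after two quarters ≈ 13.55%.

With a fixed labor force, u_{t+1} = u_t + s·(1−u_t) − f·u_t = u_t·(1−s−f) + s.
Here 1−s−f = 0.708 and s = 0.032.
u_1 = 0.161300 × 0.708 + 0.032 = 0.146200.
u_2 = 0.146200 × 0.708 + 0.032 = 0.135510.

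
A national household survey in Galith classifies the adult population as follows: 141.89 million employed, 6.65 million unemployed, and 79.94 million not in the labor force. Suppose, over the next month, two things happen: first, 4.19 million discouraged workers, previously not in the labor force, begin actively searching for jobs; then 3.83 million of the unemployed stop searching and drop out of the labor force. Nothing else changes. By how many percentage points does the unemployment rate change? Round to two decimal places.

Initially, labor force = 141.89 + 6.65 = 148.54 million, so u = 6.65/148.54 = 4.48%.
After the first change, unemployed and labor force both rise by 4.19 → E = 141.89, U = 10.84, labor force = 152.73 million.
After the second change, unemployed and labor force both fall by 3.83 → E = 141.89, U = 7.01, labor force = 148.90 million.
New unemployment rate = 7.01 / 148.90 = 4.71%.
Change = 4.71% − 4.48% = +0.23 percentage points.

The unemployment rate changes by +0.23 percentage points.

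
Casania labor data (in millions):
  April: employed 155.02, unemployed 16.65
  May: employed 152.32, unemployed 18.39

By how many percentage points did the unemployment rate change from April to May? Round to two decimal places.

April: labor force = 155.02 + 16.65 = 171.67; u = 16.65/171.67 = 9.70%.
May: labor force = 152.32 + 18.39 = 170.71; u = 18.39/170.71 = 10.77%.
Change = 10.77% − 9.70% = +1.07 pp.

The unemployment rate changed by +1.07 percentage points.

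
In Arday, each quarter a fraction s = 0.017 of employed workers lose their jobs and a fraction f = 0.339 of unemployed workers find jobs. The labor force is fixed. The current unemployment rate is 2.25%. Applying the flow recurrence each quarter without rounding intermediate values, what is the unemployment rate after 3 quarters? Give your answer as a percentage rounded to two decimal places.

Unemployment rate after three quarters ≈ 4.10%.

With a fixed labor force, u_{t+1} = u_t + s·(1−u_t) − f·u_t = u_t·(1−s−f) + s.
Here 1−s−f = 0.644 and s = 0.017.
u_1 = 0.022500 × 0.644 + 0.017 = 0.031490.
u_2 = 0.031490 × 0.644 + 0.017 = 0.037280.
u_3 = 0.037280 × 0.644 + 0.017 = 0.041008.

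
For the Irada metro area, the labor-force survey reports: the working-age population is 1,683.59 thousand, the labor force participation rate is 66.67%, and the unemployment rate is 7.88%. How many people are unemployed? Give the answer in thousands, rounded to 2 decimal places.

Labor force = 0.6667 × 1,683.59 = 1,122.45 thousand.
Unemployed = 0.0788 × 1,122.45 ≈ 88.45 thousand.

About 88.45 thousand are unemployed.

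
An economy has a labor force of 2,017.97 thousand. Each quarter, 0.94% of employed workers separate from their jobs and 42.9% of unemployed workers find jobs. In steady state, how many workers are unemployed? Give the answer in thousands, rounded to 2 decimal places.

About 43.27 thousand are unemployed in steady state.

Steady-state unemployment rate u* = s/(s+f) = 0.94/(0.94+42.9) = 0.021442.
Unemployed = u* × labor force = 0.021442 × 2,017.97 ≈ 43.27 thousand.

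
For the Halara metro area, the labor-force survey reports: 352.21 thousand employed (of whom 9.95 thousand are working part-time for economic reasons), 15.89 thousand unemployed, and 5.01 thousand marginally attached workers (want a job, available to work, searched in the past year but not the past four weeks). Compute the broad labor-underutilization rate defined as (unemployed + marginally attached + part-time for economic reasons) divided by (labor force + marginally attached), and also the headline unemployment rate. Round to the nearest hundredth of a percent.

Labor force = 352.21 + 15.89 = 368.10 thousand.
Numerator = 15.89 + 5.01 + 9.95 = 30.85 thousand.
Denominator = 368.10 + 5.01 = 373.11 thousand.
Broad rate = 30.85 / 373.11 = 8.27%.
Headline unemployment rate = 15.89 / 368.10 = 4.32%.

Broad underutilization rate ≈ 8.27%; headline unemployment rate ≈ 4.32%.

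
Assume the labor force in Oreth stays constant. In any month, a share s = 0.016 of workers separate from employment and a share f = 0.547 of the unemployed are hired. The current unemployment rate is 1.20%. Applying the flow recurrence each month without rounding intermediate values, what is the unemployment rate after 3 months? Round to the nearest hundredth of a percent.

With a fixed labor force, u_{t+1} = u_t + s·(1−u_t) − f·u_t = u_t·(1−s−f) + s.
Here 1−s−f = 0.437 and s = 0.016.
u_1 = 0.012000 × 0.437 + 0.016 = 0.021244.
u_2 = 0.021244 × 0.437 + 0.016 = 0.025284.
u_3 = 0.025284 × 0.437 + 0.016 = 0.027049.

Unemployment rate after three months ≈ 2.70%.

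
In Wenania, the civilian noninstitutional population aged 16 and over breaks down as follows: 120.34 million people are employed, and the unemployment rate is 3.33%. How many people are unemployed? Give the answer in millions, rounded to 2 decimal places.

Let U be the number unemployed. The labor force is E + U, and U/(E+U) = 0.0333.
So U = 0.0333 × 120.34 / (1 − 0.0333) = 4.0073 / 0.9667 ≈ 4.15 million.

About 4.15 million are unemployed.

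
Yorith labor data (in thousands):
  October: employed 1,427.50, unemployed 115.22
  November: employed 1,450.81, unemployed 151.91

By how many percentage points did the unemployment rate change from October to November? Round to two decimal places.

October: labor force = 1,427.50 + 115.22 = 1,542.72; u = 115.22/1,542.72 = 7.47%.
November: labor force = 1,450.81 + 151.91 = 1,602.72; u = 151.91/1,602.72 = 9.48%.
Change = 9.48% − 7.47% = +2.01 pp.

The unemployment rate changed by +2.01 percentage points.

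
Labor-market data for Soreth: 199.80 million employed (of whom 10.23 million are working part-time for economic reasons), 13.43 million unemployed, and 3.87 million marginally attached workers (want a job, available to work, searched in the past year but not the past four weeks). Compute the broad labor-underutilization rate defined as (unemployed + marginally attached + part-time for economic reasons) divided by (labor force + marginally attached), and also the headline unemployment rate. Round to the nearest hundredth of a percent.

Labor force = 199.80 + 13.43 = 213.23 million.
Numerator = 13.43 + 3.87 + 10.23 = 27.53 million.
Denominator = 213.23 + 3.87 = 217.10 million.
Broad rate = 27.53 / 217.10 = 12.68%.
Headline unemployment rate = 13.43 / 213.23 = 6.30%.

Broad underutilization rate ≈ 12.68%; headline unemployment rate ≈ 6.30%.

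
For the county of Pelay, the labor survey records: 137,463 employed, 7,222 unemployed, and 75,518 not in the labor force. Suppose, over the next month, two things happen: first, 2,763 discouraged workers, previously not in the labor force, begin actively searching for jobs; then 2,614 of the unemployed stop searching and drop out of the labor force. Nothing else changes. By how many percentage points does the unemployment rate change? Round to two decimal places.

Initially, labor force = 137,463 + 7,222 = 144,685, so u = 7,222/144,685 = 4.99%.
After the first change, unemployed and labor force both rise by 2,763 → E = 137,463, U = 9,985, labor force = 147,448.
After the second change, unemployed and labor force both fall by 2,614 → E = 137,463, U = 7,371, labor force = 144,834.
New unemployment rate = 7,371 / 144,834 = 5.09%.
Change = 5.09% − 4.99% = +0.10 percentage points.

The unemployment rate changes by +0.10 percentage points.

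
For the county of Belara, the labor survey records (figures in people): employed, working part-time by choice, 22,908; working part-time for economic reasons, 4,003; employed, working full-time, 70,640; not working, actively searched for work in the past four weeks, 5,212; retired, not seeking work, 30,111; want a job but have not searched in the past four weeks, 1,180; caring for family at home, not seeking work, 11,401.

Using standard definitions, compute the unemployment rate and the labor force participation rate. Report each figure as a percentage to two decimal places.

Unemployment rate ≈ 5.07%; labor force participation rate ≈ 70.65%.

Employed = 22,908 + 4,003 + 70,640 = 97,551 (anyone who worked, including part-time for economic reasons, counts as employed).
Unemployed = 5,212.
Labor force = 97,551 + 5,212 = 102,763.
Not in labor force = 30,111 + 1,180 + 11,401 = 42,692 (those not working and not actively searching are outside the labor force — including those who want a job but have given up searching).
Civilian working-age population = 102,763 + 42,692 = 145,455.
Unemployment rate = 5,212 / 102,763 = 5.07%.
Labor force participation rate = 102,763 / 145,455 = 70.65%.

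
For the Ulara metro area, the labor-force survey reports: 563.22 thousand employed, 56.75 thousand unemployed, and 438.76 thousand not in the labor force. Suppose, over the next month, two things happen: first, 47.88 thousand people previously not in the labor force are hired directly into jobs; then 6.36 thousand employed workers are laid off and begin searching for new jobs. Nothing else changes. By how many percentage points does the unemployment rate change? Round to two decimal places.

The unemployment rate changes by +0.30 percentage points.

Initially, labor force = 563.22 + 56.75 = 619.97 thousand, so u = 56.75/619.97 = 9.15%.
After the first change, employed and labor force both rise by 47.88; unemployed unchanged → E = 611.10, U = 56.75, labor force = 667.85 thousand.
After the second change, employed falls and unemployed rises by 6.36; labor force unchanged → E = 604.74, U = 63.11, labor force = 667.85 thousand.
New unemployment rate = 63.11 / 667.85 = 9.45%.
Change = 9.45% − 9.15% = +0.30 percentage points.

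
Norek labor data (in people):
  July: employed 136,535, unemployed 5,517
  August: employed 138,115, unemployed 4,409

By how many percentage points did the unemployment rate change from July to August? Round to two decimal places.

July: labor force = 136,535 + 5,517 = 142,052; u = 5,517/142,052 = 3.88%.
August: labor force = 138,115 + 4,409 = 142,524; u = 4,409/142,524 = 3.09%.
Change = 3.09% − 3.88% = −0.79 pp.

The unemployment rate changed by −0.79 percentage points.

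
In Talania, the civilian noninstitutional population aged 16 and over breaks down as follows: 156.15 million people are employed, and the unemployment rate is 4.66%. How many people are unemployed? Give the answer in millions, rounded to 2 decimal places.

About 7.63 million are unemployed.

Let U be the number unemployed. The labor force is E + U, and U/(E+U) = 0.0466.
So U = 0.0466 × 156.15 / (1 − 0.0466) = 7.2766 / 0.9534 ≈ 7.63 million.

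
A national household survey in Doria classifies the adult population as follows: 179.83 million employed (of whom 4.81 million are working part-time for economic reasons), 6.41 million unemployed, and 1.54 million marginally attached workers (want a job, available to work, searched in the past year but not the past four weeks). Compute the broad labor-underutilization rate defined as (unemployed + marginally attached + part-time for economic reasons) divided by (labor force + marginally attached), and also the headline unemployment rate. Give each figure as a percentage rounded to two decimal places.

Broad underutilization rate ≈ 6.80%; headline unemployment rate ≈ 3.44%.

Labor force = 179.83 + 6.41 = 186.24 million.
Numerator = 6.41 + 1.54 + 4.81 = 12.76 million.
Denominator = 186.24 + 1.54 = 187.78 million.
Broad rate = 12.76 / 187.78 = 6.80%.
Headline unemployment rate = 6.41 / 186.24 = 3.44%.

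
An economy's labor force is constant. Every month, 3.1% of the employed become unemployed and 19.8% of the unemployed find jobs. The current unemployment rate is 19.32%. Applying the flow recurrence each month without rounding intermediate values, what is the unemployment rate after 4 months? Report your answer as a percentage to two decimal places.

With a fixed labor force, u_{t+1} = u_t + s·(1−u_t) − f·u_t = u_t·(1−s−f) + s.
Here 1−s−f = 0.771 and s = 0.031.
u_1 = 0.193200 × 0.771 + 0.031 = 0.179957.
u_2 = 0.179957 × 0.771 + 0.031 = 0.169747.
u_3 = 0.169747 × 0.771 + 0.031 = 0.161875.
u_4 = 0.161875 × 0.771 + 0.031 = 0.155806.

Unemployment rate after four months ≈ 15.58%.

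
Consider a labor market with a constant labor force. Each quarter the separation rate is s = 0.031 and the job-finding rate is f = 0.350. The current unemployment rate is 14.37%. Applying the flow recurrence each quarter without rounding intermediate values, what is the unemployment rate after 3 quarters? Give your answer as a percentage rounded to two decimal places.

With a fixed labor force, u_{t+1} = u_t + s·(1−u_t) − f·u_t = u_t·(1−s−f) + s.
Here 1−s−f = 0.619 and s = 0.031.
u_1 = 0.143700 × 0.619 + 0.031 = 0.119950.
u_2 = 0.119950 × 0.619 + 0.031 = 0.105249.
u_3 = 0.105249 × 0.619 + 0.031 = 0.096149.

Unemployment rate after three quarters ≈ 9.61%.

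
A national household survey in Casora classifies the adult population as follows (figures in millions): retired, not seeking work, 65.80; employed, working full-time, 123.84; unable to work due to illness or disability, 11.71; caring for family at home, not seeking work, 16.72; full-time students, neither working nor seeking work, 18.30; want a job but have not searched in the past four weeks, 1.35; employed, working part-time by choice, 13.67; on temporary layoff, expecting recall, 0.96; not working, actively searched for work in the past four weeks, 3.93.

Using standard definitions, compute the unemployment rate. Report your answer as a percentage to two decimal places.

Employed = 123.84 + 13.67 = 137.51 million.
Unemployed = 0.96 + 3.93 = 4.89 million (jobless and actively searching, or on temporary layoff).
Labor force = 137.51 + 4.89 = 142.40 million.
Unemployment rate = 4.89 / 142.40 = 3.43%.

Unemployment rate ≈ 3.43%.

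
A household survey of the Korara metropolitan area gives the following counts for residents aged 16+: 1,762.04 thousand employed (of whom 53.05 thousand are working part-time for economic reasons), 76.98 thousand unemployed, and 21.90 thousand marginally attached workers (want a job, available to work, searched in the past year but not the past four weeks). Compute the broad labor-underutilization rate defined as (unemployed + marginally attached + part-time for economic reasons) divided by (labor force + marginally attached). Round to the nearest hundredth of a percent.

Labor force = 1,762.04 + 76.98 = 1,839.02 thousand.
Numerator = 76.98 + 21.90 + 53.05 = 151.93 thousand.
Denominator = 1,839.02 + 21.90 = 1,860.92 thousand.
Broad rate = 151.93 / 1,860.92 = 8.16%.

Broad underutilization rate ≈ 8.16%.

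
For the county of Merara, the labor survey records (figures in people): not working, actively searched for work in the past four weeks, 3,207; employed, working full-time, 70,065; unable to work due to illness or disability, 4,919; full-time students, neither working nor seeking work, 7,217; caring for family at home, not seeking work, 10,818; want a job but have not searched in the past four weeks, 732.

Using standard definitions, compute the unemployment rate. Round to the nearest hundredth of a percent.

Employed = 70,065.
Unemployed = 3,207.
Labor force = 70,065 + 3,207 = 73,272.
Unemployment rate = 3,207 / 73,272 = 4.38%.

Unemployment rate ≈ 4.38%.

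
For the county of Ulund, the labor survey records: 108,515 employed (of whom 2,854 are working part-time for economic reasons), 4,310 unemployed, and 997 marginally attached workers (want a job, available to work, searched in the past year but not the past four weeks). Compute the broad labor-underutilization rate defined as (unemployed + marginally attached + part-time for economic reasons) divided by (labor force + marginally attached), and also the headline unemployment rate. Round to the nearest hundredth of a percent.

Broad underutilization rate ≈ 7.17%; headline unemployment rate ≈ 3.82%.

Labor force = 108,515 + 4,310 = 112,825.
Numerator = 4,310 + 997 + 2,854 = 8,161.
Denominator = 112,825 + 997 = 113,822.
Broad rate = 8,161 / 113,822 = 7.17%.
Headline unemployment rate = 4,310 / 112,825 = 3.82%.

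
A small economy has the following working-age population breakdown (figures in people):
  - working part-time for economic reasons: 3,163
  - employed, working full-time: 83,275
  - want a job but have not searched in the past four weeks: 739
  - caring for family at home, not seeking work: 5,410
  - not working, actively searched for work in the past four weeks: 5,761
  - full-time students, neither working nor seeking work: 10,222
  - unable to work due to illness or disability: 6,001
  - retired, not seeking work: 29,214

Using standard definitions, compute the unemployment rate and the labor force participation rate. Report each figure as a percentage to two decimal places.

Employed = 3,163 + 83,275 = 86,438 (anyone who worked, including part-time for economic reasons, counts as employed).
Unemployed = 5,761.
Labor force = 86,438 + 5,761 = 92,199.
Not in labor force = 739 + 5,410 + 10,222 + 6,001 + 29,214 = 51,586 (those not working and not actively searching are outside the labor force — including those who want a job but have given up searching).
Civilian working-age population = 92,199 + 51,586 = 143,785.
Unemployment rate = 5,761 / 92,199 = 6.25%.
Labor force participation rate = 92,199 / 143,785 = 64.12%.

Unemployment rate ≈ 6.25%; labor force participation rate ≈ 64.12%.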